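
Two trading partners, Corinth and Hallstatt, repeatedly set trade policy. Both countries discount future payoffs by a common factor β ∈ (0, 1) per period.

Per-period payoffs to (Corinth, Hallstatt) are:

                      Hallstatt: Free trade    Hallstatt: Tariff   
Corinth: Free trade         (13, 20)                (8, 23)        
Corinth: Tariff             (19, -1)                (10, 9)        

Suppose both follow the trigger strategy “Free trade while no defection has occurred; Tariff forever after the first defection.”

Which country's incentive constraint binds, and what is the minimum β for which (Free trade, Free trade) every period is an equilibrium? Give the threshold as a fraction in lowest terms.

Corinth's threshold: (19−13)/(19−10) = 2/3.
Hallstatt's threshold: (23−20)/(23−9) = 3/14.
2/3 > 3/14, so Corinth binds and β* = 2/3.

Corinth; β ≥ 2/3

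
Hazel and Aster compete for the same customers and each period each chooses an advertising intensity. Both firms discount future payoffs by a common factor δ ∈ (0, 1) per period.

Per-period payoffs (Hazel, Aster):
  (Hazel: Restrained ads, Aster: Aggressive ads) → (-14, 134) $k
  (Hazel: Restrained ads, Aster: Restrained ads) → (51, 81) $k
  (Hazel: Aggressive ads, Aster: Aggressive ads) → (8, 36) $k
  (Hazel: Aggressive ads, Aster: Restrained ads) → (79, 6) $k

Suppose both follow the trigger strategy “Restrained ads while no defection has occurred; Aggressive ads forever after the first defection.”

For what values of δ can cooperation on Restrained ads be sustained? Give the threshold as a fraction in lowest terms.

For Hazel: deviation gain 79−51 = 28, per-period punishment loss 51−8 = 43. IC gives δ ≥ 28/71.
For Aster: gain 53, loss 45 per period, so δ ≥ 53/98.
The tighter constraint is Aster's, so cooperation needs δ ≥ 53/98.

53/98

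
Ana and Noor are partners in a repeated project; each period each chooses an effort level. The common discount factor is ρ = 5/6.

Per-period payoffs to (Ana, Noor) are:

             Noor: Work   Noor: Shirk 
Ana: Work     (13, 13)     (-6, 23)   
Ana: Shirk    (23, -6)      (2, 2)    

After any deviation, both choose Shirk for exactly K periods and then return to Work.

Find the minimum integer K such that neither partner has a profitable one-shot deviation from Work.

2

Need Σ_{k=1}^{K} ρ^k ≥ (23−13)/(13−2) = 0.9091 at ρ = 5/6.
At K = 1 the sum is 0.8333 < 0.9091; at K = 2 it is 1.5278 ≥ 0.9091.
So the minimum punishment length is K = 2.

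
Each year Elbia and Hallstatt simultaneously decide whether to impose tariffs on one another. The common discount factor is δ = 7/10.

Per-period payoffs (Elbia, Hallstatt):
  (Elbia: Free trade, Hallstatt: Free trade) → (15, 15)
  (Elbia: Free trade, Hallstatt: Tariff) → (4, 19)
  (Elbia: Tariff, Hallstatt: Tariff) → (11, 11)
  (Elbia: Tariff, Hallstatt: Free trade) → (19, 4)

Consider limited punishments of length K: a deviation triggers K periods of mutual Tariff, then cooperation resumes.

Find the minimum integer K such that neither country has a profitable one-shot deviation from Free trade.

2

Need Σ_{k=1}^{K} δ^k ≥ (19−15)/(15−11) = 1.0000 at δ = 7/10.
At K = 1 the sum is 0.7000 < 1.0000; at K = 2 it is 1.1900 ≥ 1.0000.
So the minimum punishment length is K = 2.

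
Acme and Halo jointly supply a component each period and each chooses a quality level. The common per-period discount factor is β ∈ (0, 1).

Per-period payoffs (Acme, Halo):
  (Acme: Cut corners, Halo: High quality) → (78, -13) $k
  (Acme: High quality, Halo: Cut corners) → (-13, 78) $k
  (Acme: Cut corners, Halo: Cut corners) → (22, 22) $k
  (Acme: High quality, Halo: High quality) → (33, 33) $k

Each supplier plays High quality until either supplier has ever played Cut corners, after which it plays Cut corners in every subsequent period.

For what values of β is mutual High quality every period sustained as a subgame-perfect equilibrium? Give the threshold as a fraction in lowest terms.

Cooperation forever yields 33 each period: 33/(1−β).
Deviating yields 78 once, then 22 forever: 78 + 22β/(1−β).
No profitable deviation requires 33/(1−β) ≥ 78 + 22β/(1−β).
Multiplying by (1−β): 33 ≥ 78(1−β) + 22β = 78 − 56β.
So 56β ≥ 45, i.e. β ≥ 45/56.

45/56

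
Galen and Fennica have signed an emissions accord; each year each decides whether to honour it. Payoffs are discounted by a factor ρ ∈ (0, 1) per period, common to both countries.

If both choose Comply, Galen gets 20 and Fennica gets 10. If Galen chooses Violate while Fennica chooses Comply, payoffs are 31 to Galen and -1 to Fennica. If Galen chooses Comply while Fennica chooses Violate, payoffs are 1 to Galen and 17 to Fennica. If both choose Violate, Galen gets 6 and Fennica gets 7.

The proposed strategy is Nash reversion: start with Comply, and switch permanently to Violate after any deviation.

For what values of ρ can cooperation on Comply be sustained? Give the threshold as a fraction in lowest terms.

Galen's threshold: (31−20)/(31−6) = 11/25.
Fennica's threshold: (17−10)/(17−7) = 7/10.
11/25 < 7/10, so Fennica binds and ρ* = 7/10.

7/10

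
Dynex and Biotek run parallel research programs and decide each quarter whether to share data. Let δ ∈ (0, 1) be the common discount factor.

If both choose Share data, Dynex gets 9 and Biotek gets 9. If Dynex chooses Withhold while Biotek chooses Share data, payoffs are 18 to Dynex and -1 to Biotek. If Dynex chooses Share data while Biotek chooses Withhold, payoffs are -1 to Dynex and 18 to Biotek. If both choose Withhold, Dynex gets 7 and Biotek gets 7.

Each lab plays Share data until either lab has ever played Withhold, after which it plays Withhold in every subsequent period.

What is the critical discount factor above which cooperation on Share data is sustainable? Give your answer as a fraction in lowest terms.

9/11

Cooperation forever yields 9 each period: 9/(1−δ).
Deviating yields 18 once, then 7 forever: 18 + 7δ/(1−δ).
No profitable deviation requires 9/(1−δ) ≥ 18 + 7δ/(1−δ).
Multiplying by (1−δ): 9 ≥ 18(1−δ) + 7δ = 18 − 11δ.
So 11δ ≥ 9, i.e. δ ≥ 9/11.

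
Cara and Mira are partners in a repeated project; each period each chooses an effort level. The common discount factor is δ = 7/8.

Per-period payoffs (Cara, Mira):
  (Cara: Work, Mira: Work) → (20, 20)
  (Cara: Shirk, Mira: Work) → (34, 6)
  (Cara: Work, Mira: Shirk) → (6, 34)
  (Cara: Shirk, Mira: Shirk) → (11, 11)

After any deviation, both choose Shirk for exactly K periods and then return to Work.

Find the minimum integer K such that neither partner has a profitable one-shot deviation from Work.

2

Need Σ_{k=1}^{K} δ^k ≥ (34−20)/(20−11) = 1.5556 at δ = 7/8.
At K = 1 the sum is 0.8750 < 1.5556; at K = 2 it is 1.6406 ≥ 1.5556.
So the minimum punishment length is K = 2.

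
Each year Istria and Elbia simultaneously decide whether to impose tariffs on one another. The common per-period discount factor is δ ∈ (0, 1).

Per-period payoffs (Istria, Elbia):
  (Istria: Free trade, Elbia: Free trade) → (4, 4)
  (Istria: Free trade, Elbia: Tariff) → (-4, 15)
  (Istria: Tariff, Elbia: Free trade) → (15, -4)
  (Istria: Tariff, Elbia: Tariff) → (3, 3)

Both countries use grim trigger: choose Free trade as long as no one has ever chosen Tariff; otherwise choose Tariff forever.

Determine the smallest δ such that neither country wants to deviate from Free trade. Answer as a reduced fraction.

One-period gain from deviating is 15 − 4 = 11. The loss is 4 − 3 = 1 in every subsequent period, with present value 1·δ/(1−δ).
Deviation is unprofitable when 1·δ/(1−δ) ≥ 11, i.e. δ/(1−δ) ≥ 11.
Equivalently δ ≥ 11/(11+1) = 11/12.

11/12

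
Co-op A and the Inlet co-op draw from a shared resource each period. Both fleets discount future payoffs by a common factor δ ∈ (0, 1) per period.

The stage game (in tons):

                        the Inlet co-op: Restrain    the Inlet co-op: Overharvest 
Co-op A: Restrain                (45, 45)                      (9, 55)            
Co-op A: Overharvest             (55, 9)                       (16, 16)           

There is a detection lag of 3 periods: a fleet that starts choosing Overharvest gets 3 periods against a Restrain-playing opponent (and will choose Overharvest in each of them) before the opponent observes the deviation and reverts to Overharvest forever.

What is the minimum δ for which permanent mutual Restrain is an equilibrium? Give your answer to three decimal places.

0.635

A deviator earns 55 for 3 periods, then 16 forever; cooperating earns 45 forever. Multiplying the IC by (1−δ):
45 ≥ 55(1−δ^3) + 16δ^3, so 39·δ^3 ≥ 10 and δ^3 ≥ 10/39.
δ ≥ (10/39)^(1/3) ≈ 0.635.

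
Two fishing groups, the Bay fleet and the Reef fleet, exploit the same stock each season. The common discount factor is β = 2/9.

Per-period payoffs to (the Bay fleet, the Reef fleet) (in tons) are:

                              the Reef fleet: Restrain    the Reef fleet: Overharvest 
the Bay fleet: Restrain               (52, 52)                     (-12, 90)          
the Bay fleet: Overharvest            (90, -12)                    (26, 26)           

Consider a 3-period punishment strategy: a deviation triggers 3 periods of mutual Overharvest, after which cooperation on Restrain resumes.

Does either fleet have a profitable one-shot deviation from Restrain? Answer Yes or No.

Yes

A one-shot deviation gives 90 now, then 26 for 3 periods, then back to 52.
Gain from deviating: (90−52) today; loss: (52−26) in each of the next 3 periods.
No-deviation condition: (52−26)(β+…+β^3) ≥ 90−52, i.e. β+…+β^3 ≥ 19/13.
At β = 2/9: β+…+β^3 = 0.2826 < 1.4615.
So cooperation is not sustainable.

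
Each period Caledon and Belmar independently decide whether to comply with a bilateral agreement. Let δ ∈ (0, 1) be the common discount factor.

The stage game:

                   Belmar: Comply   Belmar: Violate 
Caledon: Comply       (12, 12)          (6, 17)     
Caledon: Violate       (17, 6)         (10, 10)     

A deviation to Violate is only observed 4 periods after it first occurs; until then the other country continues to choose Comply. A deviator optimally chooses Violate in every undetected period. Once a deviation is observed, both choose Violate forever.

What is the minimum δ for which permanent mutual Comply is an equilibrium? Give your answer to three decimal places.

The best deviation is to choose Violate for all 4 undetected periods, earning 17 each, then 10 forever once detected.
Deviation value: 17(1−δ^4)/(1−δ) + 10δ^4/(1−δ); cooperation value: 12/(1−δ).
IC: 12 ≥ 17(1−δ^4) + 10δ^4 = 17 − 7δ^4.
So δ^4 ≥ 5/7, giving δ ≥ (5/7)^(1/4) ≈ 0.919.

0.919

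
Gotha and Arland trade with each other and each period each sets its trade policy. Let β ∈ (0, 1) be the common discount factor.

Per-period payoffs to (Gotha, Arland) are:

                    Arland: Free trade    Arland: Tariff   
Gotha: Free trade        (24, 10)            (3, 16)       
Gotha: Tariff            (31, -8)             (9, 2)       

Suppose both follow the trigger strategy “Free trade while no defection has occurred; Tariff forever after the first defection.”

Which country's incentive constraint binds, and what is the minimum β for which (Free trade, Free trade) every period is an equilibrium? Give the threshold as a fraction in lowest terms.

Arland; β ≥ 3/7

Gotha's threshold: (31−24)/(31−9) = 7/22.
Arland's threshold: (16−10)/(16−2) = 3/7.
7/22 < 3/7, so Arland binds and β* = 3/7.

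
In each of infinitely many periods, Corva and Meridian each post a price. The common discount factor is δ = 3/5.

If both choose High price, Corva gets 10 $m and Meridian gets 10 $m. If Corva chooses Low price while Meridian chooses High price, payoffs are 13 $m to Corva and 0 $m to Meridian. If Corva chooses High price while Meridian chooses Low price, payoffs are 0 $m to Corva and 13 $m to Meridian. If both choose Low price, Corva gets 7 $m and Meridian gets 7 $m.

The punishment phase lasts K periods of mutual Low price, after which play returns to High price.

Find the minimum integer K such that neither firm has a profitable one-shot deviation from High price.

3

Need Σ_{k=1}^{K} δ^k ≥ (13−10)/(10−7) = 1.0000 at δ = 3/5.
At K = 2 the sum is 0.9600 < 1.0000; at K = 3 it is 1.1760 ≥ 1.0000.
So the minimum punishment length is K = 3.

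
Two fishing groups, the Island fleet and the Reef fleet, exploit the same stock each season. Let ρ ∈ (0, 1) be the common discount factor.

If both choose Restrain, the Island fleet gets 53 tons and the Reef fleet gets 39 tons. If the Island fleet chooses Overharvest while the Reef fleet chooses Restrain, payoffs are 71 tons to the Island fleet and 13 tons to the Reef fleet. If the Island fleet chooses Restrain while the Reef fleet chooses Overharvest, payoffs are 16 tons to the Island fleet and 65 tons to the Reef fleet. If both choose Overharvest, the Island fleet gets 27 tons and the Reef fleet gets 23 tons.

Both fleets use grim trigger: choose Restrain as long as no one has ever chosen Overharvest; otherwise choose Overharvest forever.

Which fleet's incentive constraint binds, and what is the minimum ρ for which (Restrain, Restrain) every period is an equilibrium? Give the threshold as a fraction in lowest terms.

the Reef fleet; ρ ≥ 13/21

the Island fleet's threshold: (71−53)/(71−27) = 9/22.
the Reef fleet's threshold: (65−39)/(65−23) = 13/21.
9/22 < 13/21, so the Reef fleet binds and ρ* = 13/21.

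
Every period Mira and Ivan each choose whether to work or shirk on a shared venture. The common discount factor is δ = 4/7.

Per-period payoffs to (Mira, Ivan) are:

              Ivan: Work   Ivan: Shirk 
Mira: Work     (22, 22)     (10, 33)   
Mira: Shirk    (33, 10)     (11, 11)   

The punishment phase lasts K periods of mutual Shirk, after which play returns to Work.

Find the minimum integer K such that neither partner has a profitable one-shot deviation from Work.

3

Need Σ_{k=1}^{K} δ^k ≥ (33−22)/(22−11) = 1.0000 at δ = 4/7.
At K = 2 the sum is 0.8980 < 1.0000; at K = 3 it is 1.0845 ≥ 1.0000.
So the minimum punishment length is K = 3.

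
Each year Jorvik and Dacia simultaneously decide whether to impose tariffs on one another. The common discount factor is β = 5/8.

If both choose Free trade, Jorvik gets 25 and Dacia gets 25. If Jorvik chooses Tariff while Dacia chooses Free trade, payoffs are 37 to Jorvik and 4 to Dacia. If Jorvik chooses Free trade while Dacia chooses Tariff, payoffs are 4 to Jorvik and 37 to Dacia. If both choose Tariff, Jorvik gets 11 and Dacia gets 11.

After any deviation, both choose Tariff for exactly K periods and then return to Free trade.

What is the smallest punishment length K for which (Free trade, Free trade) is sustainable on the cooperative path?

2

No profitable deviation requires (25−11)(β+…+β^K) ≥ 37−25, i.e. β+…+β^K ≥ 6/7 ≈ 0.8571.
With β = 5/8, the partial sums are K=1: 0.6250, K=2: 1.0156.
K = 2 is the first length at which the sum reaches 0.8571.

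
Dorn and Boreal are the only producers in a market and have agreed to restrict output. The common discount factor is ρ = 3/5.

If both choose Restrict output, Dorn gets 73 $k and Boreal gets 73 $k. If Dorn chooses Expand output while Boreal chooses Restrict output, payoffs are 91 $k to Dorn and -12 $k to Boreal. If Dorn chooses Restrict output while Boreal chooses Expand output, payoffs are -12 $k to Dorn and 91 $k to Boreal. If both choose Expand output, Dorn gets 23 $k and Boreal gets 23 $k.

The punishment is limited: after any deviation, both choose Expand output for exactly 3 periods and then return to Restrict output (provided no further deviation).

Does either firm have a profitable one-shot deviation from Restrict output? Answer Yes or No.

No

IC: ρ+…+ρ^3 ≥ (91−73)/(73−23) = 9/25.
At ρ = 3/5: partial sum = 1.1760 ≥ 0.3600. Cooperation sustainable.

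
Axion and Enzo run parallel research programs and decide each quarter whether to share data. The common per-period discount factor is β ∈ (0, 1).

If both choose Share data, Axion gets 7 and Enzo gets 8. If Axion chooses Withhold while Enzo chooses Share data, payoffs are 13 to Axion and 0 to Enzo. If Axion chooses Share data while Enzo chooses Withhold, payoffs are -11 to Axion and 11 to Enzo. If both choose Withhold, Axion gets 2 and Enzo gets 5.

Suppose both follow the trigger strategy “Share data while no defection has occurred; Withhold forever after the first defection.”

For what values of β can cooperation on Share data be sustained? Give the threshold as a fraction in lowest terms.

6/11

Axion: cooperation gives 7 each period; deviation gives 13 once then 2 forever.
  7/(1−β) ≥ 13 + 2β/(1−β) ⇒ β ≥ 6/11.
Enzo: cooperation gives 8 each period; deviation gives 11 once then 5 forever.
  β ≥ 3/6 = 1/2.
Both must hold, so the binding constraint is Axion's: β ≥ 6/11.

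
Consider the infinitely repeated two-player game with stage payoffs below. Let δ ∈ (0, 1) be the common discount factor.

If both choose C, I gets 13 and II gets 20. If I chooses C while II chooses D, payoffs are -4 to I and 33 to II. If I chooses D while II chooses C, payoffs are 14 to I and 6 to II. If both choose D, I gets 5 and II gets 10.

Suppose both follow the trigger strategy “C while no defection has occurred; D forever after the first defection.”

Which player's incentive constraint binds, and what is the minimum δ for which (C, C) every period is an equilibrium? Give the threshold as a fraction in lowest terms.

I: cooperation gives 13 each period; deviation gives 14 once then 5 forever.
  13/(1−δ) ≥ 14 + 5δ/(1−δ) ⇒ δ ≥ 1/9.
II: cooperation gives 20 each period; deviation gives 33 once then 10 forever.
  δ ≥ 13/23.
Both must hold, so the binding constraint is II's: δ ≥ 13/23.

II; δ ≥ 13/23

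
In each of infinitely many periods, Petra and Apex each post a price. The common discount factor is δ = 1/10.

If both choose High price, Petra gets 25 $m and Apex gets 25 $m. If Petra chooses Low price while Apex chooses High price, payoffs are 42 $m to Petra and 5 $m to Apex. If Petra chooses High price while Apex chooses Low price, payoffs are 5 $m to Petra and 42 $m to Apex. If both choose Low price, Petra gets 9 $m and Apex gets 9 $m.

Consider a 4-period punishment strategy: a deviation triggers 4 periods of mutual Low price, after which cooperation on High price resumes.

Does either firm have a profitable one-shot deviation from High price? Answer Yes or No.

Yes

IC: δ+…+δ^4 ≥ (42−25)/(25−9) = 17/16.
At δ = 1/10: partial sum = 0.1111 < 1.0625. Cooperation not sustainable.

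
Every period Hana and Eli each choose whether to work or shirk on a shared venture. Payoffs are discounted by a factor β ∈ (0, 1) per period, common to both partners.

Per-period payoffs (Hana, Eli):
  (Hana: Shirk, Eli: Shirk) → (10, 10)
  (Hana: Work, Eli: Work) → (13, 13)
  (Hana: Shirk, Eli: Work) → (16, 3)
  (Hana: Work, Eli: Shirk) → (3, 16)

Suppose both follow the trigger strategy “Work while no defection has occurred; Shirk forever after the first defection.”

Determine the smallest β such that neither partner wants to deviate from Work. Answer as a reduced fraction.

1/2

Under grim trigger the critical discount factor is (T−C)/(T−P) with T = 16, C = 13, P = 10.
β* = (16−13)/(16−10) = 3/6 = 1/2.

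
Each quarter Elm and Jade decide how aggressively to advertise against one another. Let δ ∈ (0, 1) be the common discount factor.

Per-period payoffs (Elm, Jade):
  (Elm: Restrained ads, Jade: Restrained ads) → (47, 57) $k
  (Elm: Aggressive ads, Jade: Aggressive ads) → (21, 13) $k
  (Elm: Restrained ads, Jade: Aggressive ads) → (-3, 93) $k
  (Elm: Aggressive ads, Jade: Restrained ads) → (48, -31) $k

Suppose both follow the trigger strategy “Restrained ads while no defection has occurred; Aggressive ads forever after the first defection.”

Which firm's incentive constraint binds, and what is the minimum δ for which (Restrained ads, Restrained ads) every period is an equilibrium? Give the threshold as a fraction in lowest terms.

For Elm: deviation gain 48−47 = 1, per-period punishment loss 47−21 = 26. IC gives δ ≥ 1/27.
For Jade: gain 36, loss 44 per period, so δ ≥ 36/80 = 9/20.
The tighter constraint is Jade's, so cooperation needs δ ≥ 9/20.

Jade; δ ≥ 9/20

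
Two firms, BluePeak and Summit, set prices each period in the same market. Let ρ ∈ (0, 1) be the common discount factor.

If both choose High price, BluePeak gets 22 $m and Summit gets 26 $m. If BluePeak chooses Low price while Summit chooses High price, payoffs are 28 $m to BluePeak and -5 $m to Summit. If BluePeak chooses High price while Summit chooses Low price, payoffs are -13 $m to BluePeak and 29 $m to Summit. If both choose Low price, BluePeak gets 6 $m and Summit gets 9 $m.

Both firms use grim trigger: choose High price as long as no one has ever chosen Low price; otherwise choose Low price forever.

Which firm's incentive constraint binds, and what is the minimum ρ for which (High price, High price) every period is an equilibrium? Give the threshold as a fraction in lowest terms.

BluePeak's threshold: (28−22)/(28−6) = 3/11.
Summit's threshold: (29−26)/(29−9) = 3/20.
3/11 > 3/20, so BluePeak binds and ρ* = 3/11.

BluePeak; ρ ≥ 3/11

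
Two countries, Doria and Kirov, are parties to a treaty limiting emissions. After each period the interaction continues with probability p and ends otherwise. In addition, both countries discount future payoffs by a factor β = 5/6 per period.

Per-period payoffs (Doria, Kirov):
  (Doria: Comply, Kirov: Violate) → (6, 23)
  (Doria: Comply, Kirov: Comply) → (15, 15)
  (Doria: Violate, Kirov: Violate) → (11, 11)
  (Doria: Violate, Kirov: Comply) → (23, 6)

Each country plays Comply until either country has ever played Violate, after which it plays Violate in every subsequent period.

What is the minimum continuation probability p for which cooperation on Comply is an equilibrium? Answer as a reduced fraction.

4/5

With continuation probability p and discount β, the effective per-period discount factor is βp.
Grim-trigger IC: βp ≥ (23−15)/(23−11) = 2/3.
So p ≥ (2/3)/(5/6) = 4/5.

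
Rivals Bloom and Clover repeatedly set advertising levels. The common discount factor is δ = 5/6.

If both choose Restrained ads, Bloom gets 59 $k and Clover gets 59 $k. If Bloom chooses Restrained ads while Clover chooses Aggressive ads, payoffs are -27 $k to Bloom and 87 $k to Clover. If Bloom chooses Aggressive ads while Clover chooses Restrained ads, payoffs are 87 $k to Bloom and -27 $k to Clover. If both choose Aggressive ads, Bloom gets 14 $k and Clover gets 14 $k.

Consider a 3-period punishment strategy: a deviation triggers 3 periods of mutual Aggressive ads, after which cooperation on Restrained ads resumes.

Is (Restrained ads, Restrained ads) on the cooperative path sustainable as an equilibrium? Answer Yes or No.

Yes

Comparing payoff streams over the 4 periods until play realigns: cooperate → 59(1+δ+…+δ^3); deviate → 87 + 14(δ+…+δ^3).
Cooperation is sustained iff (59−14)(δ+…+δ^3) ≥ 87−59.
δ+…+δ^3 = 5/6·(1−(5/6)^3)/(1−5/6) = 2.1065, and (87−59)/(59−14) = 0.6222.
2.1065 ≥ 0.6222, so cooperation is sustainable.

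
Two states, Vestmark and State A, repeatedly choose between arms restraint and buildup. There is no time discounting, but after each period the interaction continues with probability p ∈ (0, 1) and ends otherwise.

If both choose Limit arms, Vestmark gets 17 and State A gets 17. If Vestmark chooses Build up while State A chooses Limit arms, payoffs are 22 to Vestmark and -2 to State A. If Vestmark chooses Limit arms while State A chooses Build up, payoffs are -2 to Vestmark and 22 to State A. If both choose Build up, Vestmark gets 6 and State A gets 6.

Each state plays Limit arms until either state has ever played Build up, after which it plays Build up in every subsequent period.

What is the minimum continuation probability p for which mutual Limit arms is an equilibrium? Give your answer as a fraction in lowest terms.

Expected cooperation value is 17 + p·17 + p²·17 + … = 17/(1−p); deviation gives 22 + p·6/(1−p).
17 ≥ 22(1−p) + 6p ⇒ 16p ≥ 5 ⇒ p ≥ 5/16.

5/16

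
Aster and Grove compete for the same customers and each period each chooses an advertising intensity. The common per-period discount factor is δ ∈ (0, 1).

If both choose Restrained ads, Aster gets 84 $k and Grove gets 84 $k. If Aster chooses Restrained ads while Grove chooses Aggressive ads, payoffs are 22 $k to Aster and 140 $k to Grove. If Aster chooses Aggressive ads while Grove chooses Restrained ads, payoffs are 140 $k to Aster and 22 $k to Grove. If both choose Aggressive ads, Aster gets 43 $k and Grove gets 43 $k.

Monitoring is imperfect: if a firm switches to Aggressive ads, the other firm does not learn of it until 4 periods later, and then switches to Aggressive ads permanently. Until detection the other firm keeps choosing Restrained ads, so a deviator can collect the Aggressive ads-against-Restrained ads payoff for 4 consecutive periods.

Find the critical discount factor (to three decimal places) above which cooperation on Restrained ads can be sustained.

The best deviation is to choose Aggressive ads for all 4 undetected periods, earning 140 each, then 43 forever once detected.
Deviation value: 140(1−δ^4)/(1−δ) + 43δ^4/(1−δ); cooperation value: 84/(1−δ).
IC: 84 ≥ 140(1−δ^4) + 43δ^4 = 140 − 97δ^4.
So δ^4 ≥ 56/97, giving δ ≥ (56/97)^(1/4) ≈ 0.872.

0.872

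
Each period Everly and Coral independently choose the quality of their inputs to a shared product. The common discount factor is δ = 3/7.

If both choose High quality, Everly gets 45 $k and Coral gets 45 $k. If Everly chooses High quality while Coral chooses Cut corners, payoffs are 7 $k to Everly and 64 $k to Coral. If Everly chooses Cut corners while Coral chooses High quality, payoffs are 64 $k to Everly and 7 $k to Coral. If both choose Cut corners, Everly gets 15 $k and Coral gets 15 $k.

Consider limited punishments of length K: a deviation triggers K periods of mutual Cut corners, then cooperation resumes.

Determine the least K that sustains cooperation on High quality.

3

IC: δ(1−δ^K)/(1−δ) ≥ (64−45)/(45−15) = 19/30.
With δ = 3/7: need 1 − δ^K ≥ 19/30·(1−3/7)/(3/7), i.e. δ^K ≤ 0.1556.
Since (3/7)^2 = 0.1837 and (3/7)^3 = 0.0787, the smallest such K is 3.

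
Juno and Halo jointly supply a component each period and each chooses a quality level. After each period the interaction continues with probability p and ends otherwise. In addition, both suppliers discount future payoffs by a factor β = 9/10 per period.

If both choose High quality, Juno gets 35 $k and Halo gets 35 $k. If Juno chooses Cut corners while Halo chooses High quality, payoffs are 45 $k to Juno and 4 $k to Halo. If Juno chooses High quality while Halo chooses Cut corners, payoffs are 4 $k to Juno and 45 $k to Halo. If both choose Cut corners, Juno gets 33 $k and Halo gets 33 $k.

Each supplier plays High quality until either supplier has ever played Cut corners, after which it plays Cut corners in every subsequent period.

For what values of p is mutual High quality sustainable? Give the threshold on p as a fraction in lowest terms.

Expected continuation weight on next period's payoff is β·p = 9/10·p, which plays the role of the discount factor.
Cooperation requires 9/10·p ≥ (45−35)/(45−33) = 5/6, hence p ≥ 25/27.

25/27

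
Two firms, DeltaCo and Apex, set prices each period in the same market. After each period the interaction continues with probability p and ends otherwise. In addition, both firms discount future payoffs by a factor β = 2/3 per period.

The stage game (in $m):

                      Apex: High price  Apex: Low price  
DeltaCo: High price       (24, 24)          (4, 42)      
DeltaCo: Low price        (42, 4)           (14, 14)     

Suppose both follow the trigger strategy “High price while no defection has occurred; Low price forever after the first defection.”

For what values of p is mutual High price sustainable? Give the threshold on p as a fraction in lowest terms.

Expected continuation weight on next period's payoff is β·p = 2/3·p, which plays the role of the discount factor.
Cooperation requires 2/3·p ≥ (42−24)/(42−14) = 9/14, hence p ≥ 27/28.

27/28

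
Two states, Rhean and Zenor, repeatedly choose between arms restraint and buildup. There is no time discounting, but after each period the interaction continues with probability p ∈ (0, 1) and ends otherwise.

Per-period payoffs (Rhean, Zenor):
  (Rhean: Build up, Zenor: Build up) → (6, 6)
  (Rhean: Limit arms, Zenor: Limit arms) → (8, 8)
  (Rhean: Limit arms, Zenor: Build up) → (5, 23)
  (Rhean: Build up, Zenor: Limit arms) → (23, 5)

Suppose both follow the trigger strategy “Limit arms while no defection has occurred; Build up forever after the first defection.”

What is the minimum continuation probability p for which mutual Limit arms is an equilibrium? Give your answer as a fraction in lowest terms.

Expected cooperation value is 8 + p·8 + p²·8 + … = 8/(1−p); deviation gives 23 + p·6/(1−p).
8 ≥ 23(1−p) + 6p ⇒ 17p ≥ 15 ⇒ p ≥ 15/17.

15/17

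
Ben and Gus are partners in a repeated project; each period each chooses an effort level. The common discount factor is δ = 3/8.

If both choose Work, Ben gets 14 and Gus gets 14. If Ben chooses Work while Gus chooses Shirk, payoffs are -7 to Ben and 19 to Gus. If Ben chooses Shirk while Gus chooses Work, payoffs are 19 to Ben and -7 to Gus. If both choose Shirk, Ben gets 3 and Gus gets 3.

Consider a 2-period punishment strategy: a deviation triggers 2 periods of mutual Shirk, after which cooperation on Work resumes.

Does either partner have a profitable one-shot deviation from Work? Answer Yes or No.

No

Comparing payoff streams over the 3 periods until play realigns: cooperate → 14(1+δ+…+δ^2); deviate → 19 + 3(δ+…+δ^2).
Cooperation is sustained iff (14−3)(δ+…+δ^2) ≥ 19−14.
δ+…+δ^2 = 3/8·(1−(3/8)^2)/(1−3/8) = 0.5156, and (19−14)/(14−3) = 0.4545.
0.5156 ≥ 0.4545, so cooperation is sustainable.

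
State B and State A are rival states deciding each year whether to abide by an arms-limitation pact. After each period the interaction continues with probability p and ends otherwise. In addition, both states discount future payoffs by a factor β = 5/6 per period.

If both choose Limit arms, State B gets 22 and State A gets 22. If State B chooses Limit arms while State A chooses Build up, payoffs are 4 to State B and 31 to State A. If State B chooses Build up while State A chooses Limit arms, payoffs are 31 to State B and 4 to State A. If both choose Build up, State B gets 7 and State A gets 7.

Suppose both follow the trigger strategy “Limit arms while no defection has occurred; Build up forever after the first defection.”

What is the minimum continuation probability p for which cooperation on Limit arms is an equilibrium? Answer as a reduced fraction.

Expected continuation weight on next period's payoff is β·p = 5/6·p, which plays the role of the discount factor.
Cooperation requires 5/6·p ≥ (31−22)/(31−7) = 3/8, hence p ≥ 9/20.

9/20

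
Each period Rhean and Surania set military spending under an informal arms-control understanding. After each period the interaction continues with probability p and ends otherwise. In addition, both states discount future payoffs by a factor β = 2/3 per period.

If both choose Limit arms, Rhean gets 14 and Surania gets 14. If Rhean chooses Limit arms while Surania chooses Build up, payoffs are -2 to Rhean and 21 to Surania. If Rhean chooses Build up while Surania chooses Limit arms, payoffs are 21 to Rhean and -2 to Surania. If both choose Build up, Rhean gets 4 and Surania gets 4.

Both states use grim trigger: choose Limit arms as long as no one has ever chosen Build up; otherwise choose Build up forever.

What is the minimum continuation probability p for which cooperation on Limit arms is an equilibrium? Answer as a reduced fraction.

21/34

With continuation probability p and discount β, the effective per-period discount factor is βp.
Grim-trigger IC: βp ≥ (21−14)/(21−4) = 7/17.
So p ≥ (7/17)/(2/3) = 21/34.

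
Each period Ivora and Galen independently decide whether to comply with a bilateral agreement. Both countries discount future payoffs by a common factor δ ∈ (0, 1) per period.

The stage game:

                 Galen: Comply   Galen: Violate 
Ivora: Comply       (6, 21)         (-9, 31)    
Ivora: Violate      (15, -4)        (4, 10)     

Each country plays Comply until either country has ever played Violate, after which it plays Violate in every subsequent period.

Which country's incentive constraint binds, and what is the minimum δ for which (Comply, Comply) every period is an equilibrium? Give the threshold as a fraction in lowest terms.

Ivora; δ ≥ 9/11

Ivora: cooperation gives 6 each period; deviation gives 15 once then 4 forever.
  6/(1−δ) ≥ 15 + 4δ/(1−δ) ⇒ δ ≥ 9/11.
Galen: cooperation gives 21 each period; deviation gives 31 once then 10 forever.
  δ ≥ 10/21.
Both must hold, so the binding constraint is Ivora's: δ ≥ 9/11.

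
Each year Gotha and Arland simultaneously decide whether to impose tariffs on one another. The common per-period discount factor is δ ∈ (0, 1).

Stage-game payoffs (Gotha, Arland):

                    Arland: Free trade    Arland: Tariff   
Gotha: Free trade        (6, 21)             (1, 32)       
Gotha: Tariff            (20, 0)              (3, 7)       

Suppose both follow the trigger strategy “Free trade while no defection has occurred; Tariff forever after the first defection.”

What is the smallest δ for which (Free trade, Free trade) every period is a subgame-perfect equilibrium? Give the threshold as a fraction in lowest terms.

14/17

For Gotha: deviation gain 20−6 = 14, per-period punishment loss 6−3 = 3. IC gives δ ≥ 14/17.
For Arland: gain 11, loss 14 per period, so δ ≥ 11/25.
The tighter constraint is Gotha's, so cooperation needs δ ≥ 14/17.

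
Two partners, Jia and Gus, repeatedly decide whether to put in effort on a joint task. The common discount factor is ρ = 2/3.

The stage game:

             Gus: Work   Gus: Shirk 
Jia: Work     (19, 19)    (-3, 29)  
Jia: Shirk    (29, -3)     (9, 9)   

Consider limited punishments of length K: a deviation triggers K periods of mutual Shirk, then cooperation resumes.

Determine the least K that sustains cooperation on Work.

No profitable deviation requires (19−9)(ρ+…+ρ^K) ≥ 29−19, i.e. ρ+…+ρ^K ≥ 1 ≈ 1.0000.
With ρ = 2/3, the partial sums are K=1: 0.6667, K=2: 1.1111.
K = 2 is the first length at which the sum reaches 1.0000.

2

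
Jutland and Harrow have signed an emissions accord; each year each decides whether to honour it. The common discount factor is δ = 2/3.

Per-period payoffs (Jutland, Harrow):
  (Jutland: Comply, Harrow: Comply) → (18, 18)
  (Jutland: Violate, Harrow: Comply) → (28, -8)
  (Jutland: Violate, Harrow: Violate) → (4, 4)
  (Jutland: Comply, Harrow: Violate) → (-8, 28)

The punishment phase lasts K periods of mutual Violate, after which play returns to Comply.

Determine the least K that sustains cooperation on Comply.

2

No profitable deviation requires (18−4)(δ+…+δ^K) ≥ 28−18, i.e. δ+…+δ^K ≥ 5/7 ≈ 0.7143.
With δ = 2/3, the partial sums are K=1: 0.6667, K=2: 1.1111.
K = 2 is the first length at which the sum reaches 0.7143.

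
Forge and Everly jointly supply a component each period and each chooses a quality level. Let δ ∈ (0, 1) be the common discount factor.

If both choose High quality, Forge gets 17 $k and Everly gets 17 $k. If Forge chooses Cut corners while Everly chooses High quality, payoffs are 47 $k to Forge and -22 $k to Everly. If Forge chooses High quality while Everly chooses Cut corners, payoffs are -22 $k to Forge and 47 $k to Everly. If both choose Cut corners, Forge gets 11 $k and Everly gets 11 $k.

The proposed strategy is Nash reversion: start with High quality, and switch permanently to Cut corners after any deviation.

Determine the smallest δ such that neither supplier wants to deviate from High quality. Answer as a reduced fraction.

5/6

One-period gain from deviating is 47 − 17 = 30. The loss is 17 − 11 = 6 in every subsequent period, with present value 6·δ/(1−δ).
Deviation is unprofitable when 6·δ/(1−δ) ≥ 30, i.e. δ/(1−δ) ≥ 5.
Equivalently δ ≥ 30/(30+6) = 5/6.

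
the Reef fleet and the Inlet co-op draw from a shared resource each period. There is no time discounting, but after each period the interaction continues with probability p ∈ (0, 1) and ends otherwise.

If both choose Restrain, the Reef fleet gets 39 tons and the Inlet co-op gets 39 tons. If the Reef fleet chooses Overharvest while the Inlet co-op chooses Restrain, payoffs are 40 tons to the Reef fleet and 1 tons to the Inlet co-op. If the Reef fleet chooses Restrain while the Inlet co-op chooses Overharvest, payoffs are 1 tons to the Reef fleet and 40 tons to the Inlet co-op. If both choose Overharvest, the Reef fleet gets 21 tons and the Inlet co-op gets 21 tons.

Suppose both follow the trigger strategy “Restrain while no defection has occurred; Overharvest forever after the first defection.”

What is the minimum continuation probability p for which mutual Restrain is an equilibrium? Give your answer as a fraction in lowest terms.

Expected cooperation value is 39 + p·39 + p²·39 + … = 39/(1−p); deviation gives 40 + p·21/(1−p).
39 ≥ 40(1−p) + 21p ⇒ 19p ≥ 1 ⇒ p ≥ 1/19.

1/19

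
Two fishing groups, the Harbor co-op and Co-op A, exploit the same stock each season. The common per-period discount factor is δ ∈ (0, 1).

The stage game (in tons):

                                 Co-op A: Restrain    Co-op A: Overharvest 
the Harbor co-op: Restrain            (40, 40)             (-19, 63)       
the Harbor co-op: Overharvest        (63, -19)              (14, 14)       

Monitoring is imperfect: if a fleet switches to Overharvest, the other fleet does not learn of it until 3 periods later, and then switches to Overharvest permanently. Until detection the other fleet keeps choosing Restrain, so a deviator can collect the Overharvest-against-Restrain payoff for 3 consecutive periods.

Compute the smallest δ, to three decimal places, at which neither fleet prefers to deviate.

Deviating for the 3 undetected periods gains 63−40 = 23 per period over cooperation, then loses 40−14 = 26 per period forever once punishment starts.
Gain: 23(1 + δ + … + δ^2); loss: 26·δ^3/(1−δ).
No profitable deviation ⇔ 23(1−δ^3) ≤ 26·δ^3, i.e. δ^3 ≥ 23/(23+26) = 23/49.
Hence δ ≥ (23/49)^(1/3) ≈ 0.777.

0.777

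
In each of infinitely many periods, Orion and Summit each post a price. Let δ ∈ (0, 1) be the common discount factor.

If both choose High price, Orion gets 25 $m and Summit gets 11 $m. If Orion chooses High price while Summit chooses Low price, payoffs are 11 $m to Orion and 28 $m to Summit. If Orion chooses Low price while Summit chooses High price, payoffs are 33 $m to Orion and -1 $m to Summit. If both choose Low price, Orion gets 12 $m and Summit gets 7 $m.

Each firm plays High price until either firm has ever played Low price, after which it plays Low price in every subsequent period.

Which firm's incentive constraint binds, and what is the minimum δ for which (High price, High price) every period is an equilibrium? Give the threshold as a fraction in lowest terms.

Summit; δ ≥ 17/21

Orion: cooperation gives 25 each period; deviation gives 33 once then 12 forever.
  25/(1−δ) ≥ 33 + 12δ/(1−δ) ⇒ δ ≥ 8/21.
Summit: cooperation gives 11 each period; deviation gives 28 once then 7 forever.
  δ ≥ 17/21.
Both must hold, so the binding constraint is Summit's: δ ≥ 17/21.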